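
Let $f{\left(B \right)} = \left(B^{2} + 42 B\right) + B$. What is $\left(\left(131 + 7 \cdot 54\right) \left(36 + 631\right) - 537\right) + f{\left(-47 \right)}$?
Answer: $339154$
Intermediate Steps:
$f{\left(B \right)} = B^{2} + 43 B$
$\left(\left(131 + 7 \cdot 54\right) \left(36 + 631\right) - 537\right) + f{\left(-47 \right)} = \left(\left(131 + 7 \cdot 54\right) \left(36 + 631\right) - 537\right) - 47 \left(43 - 47\right) = \left(\left(131 + 378\right) 667 - 537\right) - -188 = \left(509 \cdot 667 - 537\right) + 188 = \left(339503 - 537\right) + 188 = 338966 + 188 = 339154$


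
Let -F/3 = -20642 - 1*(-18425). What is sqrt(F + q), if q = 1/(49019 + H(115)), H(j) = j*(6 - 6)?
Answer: sqrt(15981437612030)/49019 ≈ 81.554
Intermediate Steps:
H(j) = 0 (H(j) = j*0 = 0)
q = 1/49019 (q = 1/(49019 + 0) = 1/49019 ≈ 2.0400e-5)
F = 6651 (F = -3*(-20642 - 1*(-18425)) = -3*(-20642 + 18425) = -3*(-2217) = 6651)
sqrt(F + q) = sqrt(6651 + 1/49019) = sqrt(326025370/49019) = sqrt(15981437612030)/49019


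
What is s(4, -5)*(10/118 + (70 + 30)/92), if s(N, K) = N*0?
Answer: 0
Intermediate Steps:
s(N, K) = 0
s(4, -5)*(10/118 + (70 + 30)/92) = 0*(10/118 + (70 + 30)/92) = 0*(10*(1/118) + 100*(1/92)) = 0*(5/59 + 25/23) = 0*(1590/1357) = 0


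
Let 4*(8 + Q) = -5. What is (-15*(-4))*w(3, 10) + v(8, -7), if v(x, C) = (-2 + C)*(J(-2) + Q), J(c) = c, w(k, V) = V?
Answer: 2805/4 ≈ 701.25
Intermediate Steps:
Q = -37/4 (Q = -8 + (1/4)*(-5) = -8 - 5/4 = -37/4 ≈ -9.2500)
v(x, C) = 45/2 - 45*C/4 (v(x, C) = (-2 + C)*(-2 - 37/4) = (-2 + C)*(-45/4) = 45/2 - 45*C/4)
(-15*(-4))*w(3, 10) + v(8, -7) = -15*(-4)*10 + (45/2 - 45/4*(-7)) = 60*10 + (45/2 + 315/4) = 600 + 405/4 = 2805/4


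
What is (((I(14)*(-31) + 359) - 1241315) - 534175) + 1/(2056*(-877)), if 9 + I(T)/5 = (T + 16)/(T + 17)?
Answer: -3198515133233/1803112 ≈ -1.7739e+6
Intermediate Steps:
I(T) = -45 + 5*(16 + T)/(17 + T) (I(T) = -45 + 5*((T + 16)/(T + 17)) = -45 + 5*((16 + T)/(17 + T)) = -45 + 5*(16 + T)/(17 + T))
(((I(14)*(-31) + 359) - 1241315) - 534175) + 1/(2056*(-877)) = ((((5*(-137 - 8*14)/(17 + 14))*(-31) + 359) - 1241315) - 534175) + 1/(2056*(-877)) = ((((5*(-137 - 112)/31)*(-31) + 359) - 1241315) - 534175) + 1/(-1803112) = ((((5*(1/31)*(-249))*(-31) + 359) - 1241315) - 534175) - 1/1803112 = (((-1245/31*(-31) + 359) - 1241315) - 534175) - 1/1803112 = (((1245 + 359) - 1241315) - 534175) - 1/1803112 = ((1604 - 1241315) - 534175) - 1/1803112 = (-1239711 - 534175) - 1/1803112 = -1773886 - 1/1803112 = -3198515133233/1803112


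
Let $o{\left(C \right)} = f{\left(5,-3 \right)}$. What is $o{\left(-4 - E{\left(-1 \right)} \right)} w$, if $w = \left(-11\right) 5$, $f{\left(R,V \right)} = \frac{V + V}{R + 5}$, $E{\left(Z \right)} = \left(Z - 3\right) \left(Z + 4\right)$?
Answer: $33$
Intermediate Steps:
$E{\left(Z \right)} = \left(-3 + Z\right) \left(4 + Z\right)$
$f{\left(R,V \right)} = \frac{2 V}{5 + R}$
$o{\left(C \right)} = - \frac{3}{5}$ ($o{\left(C \right)} = 2 \left(-3\right) \frac{1}{5 + 5} = 2 \left(-3\right) \frac{1}{10} = - \frac{3}{5}$)
$w = -55$
$o{\left(-4 - E{\left(-1 \right)} \right)} w = \left(- \frac{3}{5}\right) \left(-55\right) = 33$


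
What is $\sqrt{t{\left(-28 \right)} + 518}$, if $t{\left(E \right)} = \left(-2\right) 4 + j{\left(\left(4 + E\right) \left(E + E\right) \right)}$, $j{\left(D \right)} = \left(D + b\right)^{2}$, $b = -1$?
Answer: $\sqrt{1804159} \approx 1343.2$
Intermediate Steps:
$j{\left(D \right)} = \left(-1 + D\right)^{2}$ ($j{\left(D \right)} = \left(D - 1\right)^{2} = \left(-1 + D\right)^{2}$)
$t{\left(E \right)} = -8 + \left(-1 + 2 E \left(4 + E\right)\right)^{2}$ ($t{\left(E \right)} = \left(-2\right) 4 + \left(-1 + \left(4 + E\right) \left(E + E\right)\right)^{2} = -8 + \left(-1 + \left(4 + E\right) 2 E\right)^{2} = -8 + \left(-1 + 2 E \left(4 + E\right)\right)^{2}$)
$\sqrt{t{\left(-28 \right)} + 518} = \sqrt{\left(-8 + \left(-1 + 2 \left(-28\right) \left(4 - 28\right)\right)^{2}\right) + 518} = \sqrt{\left(-8 + \left(-1 + 2 \left(-28\right) \left(-24\right)\right)^{2}\right) + 518} = \sqrt{\left(-8 + \left(-1 + 1344\right)^{2}\right) + 518} = \sqrt{\left(-8 + 1343^{2}\right) + 518} = \sqrt{\left(-8 + 1803649\right) + 518} = \sqrt{1803641 + 518} = \sqrt{1804159}$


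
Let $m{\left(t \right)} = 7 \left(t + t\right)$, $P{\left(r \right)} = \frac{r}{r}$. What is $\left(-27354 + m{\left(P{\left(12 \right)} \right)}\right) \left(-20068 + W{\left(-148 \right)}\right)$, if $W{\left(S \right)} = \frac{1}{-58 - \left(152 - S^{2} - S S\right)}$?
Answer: $\frac{11960220143210}{21799} \approx 5.4866 \cdot 10^{8}$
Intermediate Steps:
$P{\left(r \right)} = 1$
$m{\left(t \right)} = 14 t$ ($m{\left(t \right)} = 7 \cdot 2 t = 14 t$)
$W{\left(S \right)} = \frac{1}{-210 + 2 S^{2}}$ ($W{\left(S \right)} = \frac{1}{-58 + \left(\left(S^{2} + S^{2}\right) - 152\right)} = \frac{1}{-58 + \left(2 S^{2} - 152\right)} = \frac{1}{-58 + \left(-152 + 2 S^{2}\right)} = \frac{1}{-210 + 2 S^{2}}$)
$\left(-27354 + m{\left(P{\left(12 \right)} \right)}\right) \left(-20068 + W{\left(-148 \right)}\right) = \left(-27354 + 14 \cdot 1\right) \left(-20068 + \frac{1}{2 \left(-105 + \left(-148\right)^{2}\right)}\right) = \left(-27354 + 14\right) \left(-20068 + \frac{1}{2 \left(-105 + 21904\right)}\right) = - 27340 \left(-20068 + \frac{1}{2 \cdot 21799}\right) = - 27340 \left(-20068 + \frac{1}{2} \cdot \frac{1}{21799}\right) = - 27340 \left(-20068 + \frac{1}{43598}\right) = \left(-27340\right) \left(- \frac{874924663}{43598}\right) = \frac{11960220143210}{21799}$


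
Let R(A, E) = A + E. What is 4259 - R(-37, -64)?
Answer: 4360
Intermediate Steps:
4259 - R(-37, -64) = 4259 - (-37 - 64) = 4259 - 1*(-101) = 4259 + 101 = 4360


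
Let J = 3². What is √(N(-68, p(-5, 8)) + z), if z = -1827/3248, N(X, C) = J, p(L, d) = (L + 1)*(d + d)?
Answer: 3*√15/4 ≈ 2.9047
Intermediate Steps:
p(L, d) = 2*d*(1 + L) (p(L, d) = (1 + L)*(2*d) = 2*d*(1 + L))
J = 9
N(X, C) = 9
z = -9/16 (z = -1827*1/3248 = -9/16 ≈ -0.56250)
√(N(-68, p(-5, 8)) + z) = √(9 - 9/16) = √(135/16) = 3*√15/4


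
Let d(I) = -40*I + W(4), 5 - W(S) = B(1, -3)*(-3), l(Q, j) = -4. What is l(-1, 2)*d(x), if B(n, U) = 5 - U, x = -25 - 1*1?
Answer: -4276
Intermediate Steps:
x = -26 (x = -25 - 1 = -26)
W(S) = 29 (W(S) = 5 - (5 - 1*(-3))*(-3) = 5 - (5 + 3)*(-3) = 5 - 8*(-3) = 5 - 1*(-24) = 5 + 24 = 29)
d(I) = 29 - 40*I (d(I) = -40*I + 29 = 29 - 40*I)
l(-1, 2)*d(x) = -4*(29 - 40*(-26)) = -4*(29 + 1040) = -4*1069 = -4276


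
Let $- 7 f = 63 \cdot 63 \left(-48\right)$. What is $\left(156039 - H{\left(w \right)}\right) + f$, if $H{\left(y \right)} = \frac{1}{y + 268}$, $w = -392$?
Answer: $\frac{22723621}{124} \approx 1.8326 \cdot 10^{5}$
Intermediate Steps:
$H{\left(y \right)} = \frac{1}{268 + y}$
$f = 27216$ ($f = - \frac{63 \cdot 63 \left(-48\right)}{7} = - \frac{3969 \left(-48\right)}{7} = \left(- \frac{1}{7}\right) \left(-190512\right) = 27216$)
$\left(156039 - H{\left(w \right)}\right) + f = \left(156039 - \frac{1}{268 - 392}\right) + 27216 = \left(156039 - \frac{1}{-124}\right) + 27216 = \left(156039 - - \frac{1}{124}\right) + 27216 = \left(156039 + \frac{1}{124}\right) + 27216 = \frac{19348837}{124} + 27216 = \frac{22723621}{124}$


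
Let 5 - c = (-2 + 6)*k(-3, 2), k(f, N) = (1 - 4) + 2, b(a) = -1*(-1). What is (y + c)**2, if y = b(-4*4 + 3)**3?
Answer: 100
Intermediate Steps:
b(a) = 1
k(f, N) = -1 (k(f, N) = -3 + 2 = -1)
c = 9 (c = 5 - (-2 + 6)*(-1) = 5 - 4*(-1) = 5 - 1*(-4) = 5 + 4 = 9)
y = 1 (y = 1**3 = 1)
(y + c)**2 = (1 + 9)**2 = 10**2 = 100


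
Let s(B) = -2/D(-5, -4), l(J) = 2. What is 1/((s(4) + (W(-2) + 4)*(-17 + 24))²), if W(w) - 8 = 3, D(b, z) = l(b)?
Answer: 1/10816 ≈ 9.2456e-5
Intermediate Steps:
D(b, z) = 2
W(w) = 11 (W(w) = 8 + 3 = 11)
s(B) = -1 (s(B) = -2/2 = -2*½ = -1)
1/((s(4) + (W(-2) + 4)*(-17 + 24))²) = 1/((-1 + (11 + 4)*(-17 + 24))²) = 1/((-1 + 15*7)²) = 1/((-1 + 105)²) = 1/(104²) = 1/10816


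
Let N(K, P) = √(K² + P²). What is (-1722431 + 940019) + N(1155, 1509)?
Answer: -782412 + 3*√401234 ≈ -7.8051e+5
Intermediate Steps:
(-1722431 + 940019) + N(1155, 1509) = (-1722431 + 940019) + √(1155² + 1509²) = -782412 + √(1334025 + 2277081) = -782412 + √3611106 = -782412 + 3*√401234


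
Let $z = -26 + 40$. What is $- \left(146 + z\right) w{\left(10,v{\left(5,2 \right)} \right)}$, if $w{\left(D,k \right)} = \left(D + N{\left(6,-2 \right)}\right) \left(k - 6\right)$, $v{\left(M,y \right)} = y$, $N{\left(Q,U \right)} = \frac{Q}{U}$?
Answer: $4480$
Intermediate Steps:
$z = 14$
$w{\left(D,k \right)} = \left(-6 + k\right) \left(-3 + D\right)$ ($w{\left(D,k \right)} = \left(D + \frac{6}{-2}\right) \left(k - 6\right) = \left(D + 6 \left(- \frac{1}{2}\right)\right) \left(-6 + k\right) = \left(D - 3\right) \left(-6 + k\right) = \left(-3 + D\right) \left(-6 + k\right) = \left(-6 + k\right) \left(-3 + D\right)$)
$- \left(146 + z\right) w{\left(10,v{\left(5,2 \right)} \right)} = - \left(146 + 14\right) \left(18 - 60 - 6 + 10 \cdot 2\right) = - 160 \left(18 - 60 - 6 + 20\right) = - 160 \left(-28\right) = \left(-1\right) \left(-4480\right) = 4480$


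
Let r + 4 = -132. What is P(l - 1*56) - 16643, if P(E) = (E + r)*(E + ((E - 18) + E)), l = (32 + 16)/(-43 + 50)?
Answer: 685261/49 ≈ 13985.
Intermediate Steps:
r = -136 (r = -4 - 132 = -136)
l = 48/7 ≈ 6.8571
P(E) = (-136 + E)*(-18 + 3*E) (P(E) = (E - 136)*(E + ((E - 18) + E)) = (-136 + E)*(E + ((-18 + E) + E)) = (-136 + E)*(E + (-18 + 2*E)) = (-136 + E)*(-18 + 3*E))
P(l - 1*56) - 16643 = (2448 - 426*(48/7 - 1*56) + 3*(48/7 - 1*56)²) - 16643 = (2448 - 426*(48/7 - 56) + 3*(48/7 - 56)²) - 16643 = (2448 - 426*(-344/7) + 3*(-344/7)²) - 16643 = (2448 + 146544/7 + 3*(118336/49)) - 16643 = (2448 + 146544/7 + 355008/49) - 16643 = 1500768/49 - 16643 = 685261/49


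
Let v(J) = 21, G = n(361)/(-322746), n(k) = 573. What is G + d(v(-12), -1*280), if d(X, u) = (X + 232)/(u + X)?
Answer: -27267715/27863738 ≈ -0.97861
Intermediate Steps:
G = -191/107582 (G = 573/(-322746) = 573*(-1/322746) = -191/107582 ≈ -0.0017754)
d(X, u) = (232 + X)/(X + u)
G + d(v(-12), -1*280) = -191/107582 + (232 + 21)/(21 - 1*280) = -191/107582 + 253/(21 - 280) = -191/107582 + 253/(-259) = -191/107582 - 1/259*253 = -191/107582 - 253/259 = -27267715/27863738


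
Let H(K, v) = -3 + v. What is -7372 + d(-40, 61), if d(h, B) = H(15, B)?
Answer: -7314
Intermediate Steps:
d(h, B) = -3 + B
-7372 + d(-40, 61) = -7372 + (-3 + 61) = -7372 + 58 = -7314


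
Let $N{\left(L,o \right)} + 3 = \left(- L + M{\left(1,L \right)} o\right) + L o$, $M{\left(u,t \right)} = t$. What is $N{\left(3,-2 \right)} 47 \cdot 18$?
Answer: $-15228$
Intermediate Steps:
$N{\left(L,o \right)} = -3 - L + 2 L o$ ($N{\left(L,o \right)} = -3 + \left(\left(- L + L o\right) + L o\right) = -3 + \left(- L + 2 L o\right) = -3 - L + 2 L o$)
$N{\left(3,-2 \right)} 47 \cdot 18 = \left(-3 - 3 + 2 \cdot 3 \left(-2\right)\right) 47 \cdot 18 = \left(-3 - 3 - 12\right) 47 \cdot 18 = \left(-18\right) 47 \cdot 18 = \left(-846\right) 18 = -15228$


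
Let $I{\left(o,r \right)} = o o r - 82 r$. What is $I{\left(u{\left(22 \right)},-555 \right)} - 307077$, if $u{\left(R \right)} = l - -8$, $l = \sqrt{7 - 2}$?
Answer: $-299862 - 8880 \sqrt{5} \approx -3.1972 \cdot 10^{5}$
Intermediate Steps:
$l = \sqrt{5} \approx 2.2361$
$u{\left(R \right)} = 8 + \sqrt{5}$ ($u{\left(R \right)} = \sqrt{5} - -8 = \sqrt{5} + 8 = 8 + \sqrt{5}$)
$I{\left(o,r \right)} = - 82 r + r o^{2}$ ($I{\left(o,r \right)} = o^{2} r - 82 r = r o^{2} - 82 r = - 82 r + r o^{2}$)
$I{\left(u{\left(22 \right)},-555 \right)} - 307077 = - 555 \left(-82 + \left(8 + \sqrt{5}\right)^{2}\right) - 307077 = \left(45510 - 555 \left(8 + \sqrt{5}\right)^{2}\right) - 307077 = -261567 - 555 \left(8 + \sqrt{5}\right)^{2}$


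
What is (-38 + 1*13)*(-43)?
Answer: 1075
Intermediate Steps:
(-38 + 1*13)*(-43) = (-38 + 13)*(-43) = -25*(-43) = 1075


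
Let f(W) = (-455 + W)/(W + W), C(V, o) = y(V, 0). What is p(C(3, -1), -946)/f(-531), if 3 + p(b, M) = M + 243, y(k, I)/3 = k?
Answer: -374886/493 ≈ -760.42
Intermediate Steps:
y(k, I) = 3*k
C(V, o) = 3*V
p(b, M) = 240 + M (p(b, M) = -3 + (M + 243) = -3 + (243 + M) = 240 + M)
f(W) = (-455 + W)/(2*W) (f(W) = (-455 + W)/((2*W)) = (-455 + W)*(1/(2*W)) = (-455 + W)/(2*W))
p(C(3, -1), -946)/f(-531) = (240 - 946)/(((½)*(-455 - 531)/(-531))) = -706/((½)*(-1/531)*(-986)) = -706/493/531 = -706*531/493 = -374886/493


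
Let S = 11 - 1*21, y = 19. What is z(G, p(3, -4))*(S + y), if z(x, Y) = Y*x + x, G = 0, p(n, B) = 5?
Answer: 0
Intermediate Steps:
z(x, Y) = x + Y*x
S = -10 (S = 11 - 21 = -10)
z(G, p(3, -4))*(S + y) = (0*(1 + 5))*(-10 + 19) = (0*6)*9 = 0*9 = 0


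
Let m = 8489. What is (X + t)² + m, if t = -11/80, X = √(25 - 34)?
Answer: 54272121/6400 - 33*I/40 ≈ 8480.0 - 0.825*I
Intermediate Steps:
X = 3*I (X = √(-9) = 3*I ≈ 3.0*I)
t = -11/80 (t = -11*1/80 = -11/80 ≈ -0.13750)
(X + t)² + m = (3*I - 11/80)² + 8489 = (-11/80 + 3*I)² + 8489 = 8489 + (-11/80 + 3*I)²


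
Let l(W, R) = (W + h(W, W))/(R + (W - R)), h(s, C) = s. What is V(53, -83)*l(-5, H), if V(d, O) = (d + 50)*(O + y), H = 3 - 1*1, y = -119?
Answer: -41612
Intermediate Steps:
H = 2 (H = 3 - 1 = 2)
V(d, O) = (-119 + O)*(50 + d) (V(d, O) = (d + 50)*(O - 119) = (50 + d)*(-119 + O) = (-119 + O)*(50 + d))
l(W, R) = 2 (l(W, R) = (W + W)/(R + (W - R)) = (2*W)/W = 2)
V(53, -83)*l(-5, H) = (-5950 - 119*53 + 50*(-83) - 83*53)*2 = (-5950 - 6307 - 4150 - 4399)*2 = -20806*2 = -41612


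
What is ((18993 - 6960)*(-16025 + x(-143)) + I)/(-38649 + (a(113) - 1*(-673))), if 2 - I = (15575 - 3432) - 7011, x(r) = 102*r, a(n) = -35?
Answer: 368347293/38011 ≈ 9690.5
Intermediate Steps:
I = -5130 (I = 2 - ((15575 - 3432) - 7011) = 2 - (12143 - 7011) = 2 - 1*5132 = 2 - 5132 = -5130)
((18993 - 6960)*(-16025 + x(-143)) + I)/(-38649 + (a(113) - 1*(-673))) = ((18993 - 6960)*(-16025 + 102*(-143)) - 5130)/(-38649 + (-35 - 1*(-673))) = (12033*(-16025 - 14586) - 5130)/(-38649 + (-35 + 673)) = (12033*(-30611) - 5130)/(-38649 + 638) = (-368342163 - 5130)/(-38011) = -368347293*(-1/38011) = 368347293/38011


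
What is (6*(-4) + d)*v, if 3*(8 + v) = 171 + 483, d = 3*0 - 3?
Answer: -5670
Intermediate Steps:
d = -3 (d = 0 - 3 = -3)
v = 210 (v = -8 + (171 + 483)/3 = -8 + (1/3)*654 = -8 + 218 = 210)
(6*(-4) + d)*v = (6*(-4) - 3)*210 = (-24 - 3)*210 = -27*210 = -5670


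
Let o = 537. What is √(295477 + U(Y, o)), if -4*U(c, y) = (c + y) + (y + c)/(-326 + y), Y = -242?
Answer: 2*√3287908133/211 ≈ 543.51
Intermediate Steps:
U(c, y) = -c/4 - y/4 - (c + y)/(4*(-326 + y)) (U(c, y) = -((c + y) + (y + c)/(-326 + y))/4 = -((c + y) + (c + y)/(-326 + y))/4 = -(c + y + (c + y)/(-326 + y))/4 = -c/4 - y/4 - (c + y)/(4*(-326 + y)))
√(295477 + U(Y, o)) = √(295477 + (-1*537² + 325*(-242) + 325*537 - 1*(-242)*537)/(4*(-326 + 537))) = √(295477 + (¼)*(-1*288369 - 78650 + 174525 + 129954)/211) = √(295477 + (¼)*(1/211)*(-288369 - 78650 + 174525 + 129954)) = √(295477 + (¼)*(1/211)*(-62540)) = √(295477 - 15635/211) = √(62330012/211) = 2*√3287908133/211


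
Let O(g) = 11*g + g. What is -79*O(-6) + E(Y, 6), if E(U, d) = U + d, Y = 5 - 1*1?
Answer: 5698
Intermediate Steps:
O(g) = 12*g
Y = 4 (Y = 5 - 1 = 4)
-79*O(-6) + E(Y, 6) = -948*(-6) + (4 + 6) = -79*(-72) + 10 = 5688 + 10 = 5698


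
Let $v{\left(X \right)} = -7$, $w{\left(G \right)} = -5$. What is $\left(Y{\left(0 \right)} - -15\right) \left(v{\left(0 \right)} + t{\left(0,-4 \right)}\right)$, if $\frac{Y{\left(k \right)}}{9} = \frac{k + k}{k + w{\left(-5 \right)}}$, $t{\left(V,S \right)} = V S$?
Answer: $-105$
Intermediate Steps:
$t{\left(V,S \right)} = S V$
$Y{\left(k \right)} = \frac{18 k}{-5 + k}$ ($Y{\left(k \right)} = 9 \frac{k + k}{k - 5} = 9 \frac{2 k}{-5 + k} = \frac{18 k}{-5 + k}$)
$\left(Y{\left(0 \right)} - -15\right) \left(v{\left(0 \right)} + t{\left(0,-4 \right)}\right) = \left(18 \cdot 0 \frac{1}{-5 + 0} - -15\right) \left(-7 - 0\right) = \left(18 \cdot 0 \frac{1}{-5} + 15\right) \left(-7 + 0\right) = \left(18 \cdot 0 \left(- \frac{1}{5}\right) + 15\right) \left(-7\right) = \left(0 + 15\right) \left(-7\right) = 15 \left(-7\right) = -105$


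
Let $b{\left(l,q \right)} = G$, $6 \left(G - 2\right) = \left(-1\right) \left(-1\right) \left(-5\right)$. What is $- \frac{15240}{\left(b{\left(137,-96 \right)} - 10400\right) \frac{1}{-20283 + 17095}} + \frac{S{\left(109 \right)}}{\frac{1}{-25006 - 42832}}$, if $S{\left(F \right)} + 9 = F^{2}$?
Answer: $- \frac{50249912627968}{62393} \approx -8.0538 \cdot 10^{8}$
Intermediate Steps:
$S{\left(F \right)} = -9 + F^{2}$
$G = \frac{7}{6}$ ($G = 2 + \frac{\left(-1\right) \left(-1\right) \left(-5\right)}{6} = 2 + \frac{1 \left(-5\right)}{6} = 2 + \frac{1}{6} \left(-5\right) = 2 - \frac{5}{6} = \frac{7}{6} \approx 1.1667$)
$b{\left(l,q \right)} = \frac{7}{6}$
$- \frac{15240}{\left(b{\left(137,-96 \right)} - 10400\right) \frac{1}{-20283 + 17095}} + \frac{S{\left(109 \right)}}{\frac{1}{-25006 - 42832}} = - \frac{15240}{\left(\frac{7}{6} - 10400\right) \frac{1}{-20283 + 17095}} + \frac{-9 + 109^{2}}{\frac{1}{-25006 - 42832}} = - \frac{15240}{\left(- \frac{62393}{6}\right) \frac{1}{-3188}} + \frac{-9 + 11881}{\frac{1}{-67838}} = - \frac{15240}{\left(- \frac{62393}{6}\right) \left(- \frac{1}{3188}\right)} + \frac{11872}{- \frac{1}{67838}} = - \frac{15240}{\frac{62393}{19128}} + 11872 \left(-67838\right) = \left(-15240\right) \frac{19128}{62393} - 805372736 = - \frac{291510720}{62393} - 805372736 = - \frac{50249912627968}{62393}$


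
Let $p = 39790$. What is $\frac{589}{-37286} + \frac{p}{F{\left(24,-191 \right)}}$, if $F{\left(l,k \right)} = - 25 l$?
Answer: $- \frac{74198167}{1118580} \approx -66.333$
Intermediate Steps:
$\frac{589}{-37286} + \frac{p}{F{\left(24,-191 \right)}} = \frac{589}{-37286} + \frac{39790}{\left(-25\right) 24} = 589 \left(- \frac{1}{37286}\right) + \frac{39790}{-600} = - \frac{589}{37286} + 39790 \left(- \frac{1}{600}\right) = - \frac{589}{37286} - \frac{3979}{60} = - \frac{74198167}{1118580}$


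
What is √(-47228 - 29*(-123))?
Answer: I*√43661 ≈ 208.95*I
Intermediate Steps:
√(-47228 - 29*(-123)) = √(-47228 + 3567) = √(-43661) = I*√43661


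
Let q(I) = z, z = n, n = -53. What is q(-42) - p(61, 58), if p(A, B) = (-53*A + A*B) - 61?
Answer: -297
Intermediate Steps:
p(A, B) = -61 - 53*A + A*B
z = -53
q(I) = -53
q(-42) - p(61, 58) = -53 - (-61 - 53*61 + 61*58) = -53 - (-61 - 3233 + 3538) = -53 - 1*244 = -53 - 244 = -297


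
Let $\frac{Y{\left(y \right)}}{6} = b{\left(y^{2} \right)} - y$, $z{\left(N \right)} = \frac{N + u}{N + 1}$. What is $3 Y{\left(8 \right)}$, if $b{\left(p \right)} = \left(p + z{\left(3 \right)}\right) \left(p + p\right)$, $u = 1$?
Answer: $149616$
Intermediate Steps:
$z{\left(N \right)} = 1$ ($z{\left(N \right)} = \frac{N + 1}{N + 1} = \frac{1 + N}{1 + N} = 1$)
$b{\left(p \right)} = 2 p \left(1 + p\right)$ ($b{\left(p \right)} = \left(p + 1\right) \left(p + p\right) = \left(1 + p\right) 2 p = 2 p \left(1 + p\right)$)
$Y{\left(y \right)} = - 6 y + 12 y^{2} \left(1 + y^{2}\right)$ ($Y{\left(y \right)} = 6 \left(2 y^{2} \left(1 + y^{2}\right) - y\right) = 6 \left(- y + 2 y^{2} \left(1 + y^{2}\right)\right) = - 6 y + 12 y^{2} \left(1 + y^{2}\right)$)
$3 Y{\left(8 \right)} = 3 \cdot 6 \cdot 8 \left(-1 + 2 \cdot 8 \left(1 + 8^{2}\right)\right) = 3 \cdot 6 \cdot 8 \left(-1 + 2 \cdot 8 \left(1 + 64\right)\right) = 3 \cdot 6 \cdot 8 \left(-1 + 2 \cdot 8 \cdot 65\right) = 3 \cdot 6 \cdot 8 \left(-1 + 1040\right) = 3 \cdot 6 \cdot 8 \cdot 1039 = 3 \cdot 49872 = 149616$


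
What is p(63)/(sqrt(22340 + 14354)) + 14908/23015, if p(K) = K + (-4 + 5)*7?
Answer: 14908/23015 + 5*sqrt(36694)/2621 ≈ 1.0132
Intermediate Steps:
p(K) = 7 + K (p(K) = K + 1*7 = K + 7 = 7 + K)
p(63)/(sqrt(22340 + 14354)) + 14908/23015 = (7 + 63)/(sqrt(22340 + 14354)) + 14908/23015 = 70/(sqrt(36694)) + 14908*(1/23015) = 70*(sqrt(36694)/36694) + 14908/23015 = 5*sqrt(36694)/2621 + 14908/23015 = 14908/23015 + 5*sqrt(36694)/2621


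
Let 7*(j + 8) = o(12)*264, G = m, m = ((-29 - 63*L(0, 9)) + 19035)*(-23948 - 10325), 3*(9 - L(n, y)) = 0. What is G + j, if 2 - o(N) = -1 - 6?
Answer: -4423716609/7 ≈ -6.3196e+8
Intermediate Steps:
L(n, y) = 9 (L(n, y) = 9 - ⅓*0 = 9 + 0 = 9)
o(N) = 9 (o(N) = 2 - (-1 - 6) = 2 - 1*(-7) = 2 + 7 = 9)
m = -631959847 (m = ((-29 - 63*9) + 19035)*(-23948 - 10325) = ((-29 - 567) + 19035)*(-34273) = (-596 + 19035)*(-34273) = 18439*(-34273) = -631959847)
G = -631959847
j = 2320/7 (j = -8 + (9*264)/7 = -8 + (⅐)*2376 = -8 + 2376/7 = 2320/7 ≈ 331.43)
G + j = -631959847 + 2320/7 = -4423716609/7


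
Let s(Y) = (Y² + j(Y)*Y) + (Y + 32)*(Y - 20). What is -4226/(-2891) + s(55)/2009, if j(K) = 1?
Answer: 534641/118531 ≈ 4.5106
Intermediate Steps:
s(Y) = Y + Y² + (-20 + Y)*(32 + Y) (s(Y) = (Y² + 1*Y) + (Y + 32)*(Y - 20) = (Y² + Y) + (32 + Y)*(-20 + Y) = (Y + Y²) + (-20 + Y)*(32 + Y) = Y + Y² + (-20 + Y)*(32 + Y))
-4226/(-2891) + s(55)/2009 = -4226/(-2891) + (-640 + 2*55² + 13*55)/2009 = -4226*(-1/2891) + (-640 + 2*3025 + 715)*(1/2009) = 4226/2891 + (-640 + 6050 + 715)*(1/2009) = 4226/2891 + 6125*(1/2009) = 4226/2891 + 125/41 = 534641/118531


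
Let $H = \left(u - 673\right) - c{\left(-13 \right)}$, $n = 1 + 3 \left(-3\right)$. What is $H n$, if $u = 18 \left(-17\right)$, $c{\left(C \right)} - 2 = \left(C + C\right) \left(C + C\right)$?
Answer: $13256$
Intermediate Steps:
$c{\left(C \right)} = 2 + 4 C^{2}$ ($c{\left(C \right)} = 2 + \left(C + C\right) \left(C + C\right) = 2 + 2 C 2 C = 2 + 4 C^{2}$)
$u = -306$
$n = -8$ ($n = 1 - 9 = -8$)
$H = -1657$ ($H = \left(-306 - 673\right) - \left(2 + 4 \left(-13\right)^{2}\right) = \left(-306 - 673\right) - \left(2 + 4 \cdot 169\right) = -979 - \left(2 + 676\right) = -979 - 678 = -1657$)
$H n = \left(-1657\right) \left(-8\right) = 13256$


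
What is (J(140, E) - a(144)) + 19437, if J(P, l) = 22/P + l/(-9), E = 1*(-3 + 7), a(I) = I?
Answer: 12154409/630 ≈ 19293.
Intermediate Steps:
E = 4 (E = 1*4 = 4)
J(P, l) = 22/P - l/9 (J(P, l) = 22/P + l*(-1/9) = 22/P - l/9)
(J(140, E) - a(144)) + 19437 = ((22/140 - 1/9*4) - 1*144) + 19437 = ((22*(1/140) - 4/9) - 144) + 19437 = ((11/70 - 4/9) - 144) + 19437 = (-181/630 - 144) + 19437 = -90901/630 + 19437 = 12154409/630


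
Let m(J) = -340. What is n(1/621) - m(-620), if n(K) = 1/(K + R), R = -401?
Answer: 84666179/249020 ≈ 340.00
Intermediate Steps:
n(K) = 1/(-401 + K) (n(K) = 1/(K - 401) = 1/(-401 + K))
n(1/621) - m(-620) = 1/(-401 + 1/621) - 1*(-340) = 1/(-401 + 1/621) + 340 = 1/(-249020/621) + 340 = -621/249020 + 340 = 84666179/249020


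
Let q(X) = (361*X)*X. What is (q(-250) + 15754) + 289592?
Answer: 22867846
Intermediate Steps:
q(X) = 361*X**2
(q(-250) + 15754) + 289592 = (361*(-250)**2 + 15754) + 289592 = (361*62500 + 15754) + 289592 = (22562500 + 15754) + 289592 = 22578254 + 289592 = 22867846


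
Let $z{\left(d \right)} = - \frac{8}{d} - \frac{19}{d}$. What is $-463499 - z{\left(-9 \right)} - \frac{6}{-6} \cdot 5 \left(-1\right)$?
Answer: $-463484$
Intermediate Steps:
$z{\left(d \right)} = - \frac{27}{d}$
$-463499 - z{\left(-9 \right)} - \frac{6}{-6} \cdot 5 \left(-1\right) = -463499 - - \frac{27}{-9} - \frac{6}{-6} \cdot 5 \left(-1\right) = -463499 - \left(-27\right) \left(- \frac{1}{9}\right) \left(-6\right) \left(- \frac{1}{6}\right) 5 \left(-1\right) = -463499 - 3 \cdot 1 \cdot 5 \left(-1\right) = -463499 - 3 \cdot 5 \left(-1\right) = -463499 - 3 \left(-5\right) = -463499 - -15 = -463499 + 15 = -463484$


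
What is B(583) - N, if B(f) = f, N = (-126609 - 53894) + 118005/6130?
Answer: 221987835/1226 ≈ 1.8107e+5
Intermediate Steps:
N = -221273077/1226 (N = -180503 + 118005*(1/6130) = -180503 + 23601/1226 = -221273077/1226 ≈ -1.8048e+5)
B(583) - N = 583 - 1*(-221273077/1226) = 583 + 221273077/1226 = 221987835/1226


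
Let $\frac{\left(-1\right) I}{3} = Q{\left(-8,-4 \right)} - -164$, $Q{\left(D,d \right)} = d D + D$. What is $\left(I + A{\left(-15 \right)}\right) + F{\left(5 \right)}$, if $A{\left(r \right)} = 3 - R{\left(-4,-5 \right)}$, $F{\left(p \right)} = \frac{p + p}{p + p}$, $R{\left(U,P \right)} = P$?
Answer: $-555$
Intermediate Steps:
$Q{\left(D,d \right)} = D + D d$ ($Q{\left(D,d \right)} = D d + D = D + D d$)
$F{\left(p \right)} = 1$ ($F{\left(p \right)} = \frac{2 p}{2 p} = 2 p \frac{1}{2 p} = 1$)
$I = -564$ ($I = - 3 \left(- 8 \left(1 - 4\right) - -164\right) = - 3 \left(\left(-8\right) \left(-3\right) + 164\right) = - 3 \left(24 + 164\right) = \left(-3\right) 188 = -564$)
$A{\left(r \right)} = 8$ ($A{\left(r \right)} = 3 - -5 = 3 + 5 = 8$)
$\left(I + A{\left(-15 \right)}\right) + F{\left(5 \right)} = \left(-564 + 8\right) + 1 = -556 + 1 = -555$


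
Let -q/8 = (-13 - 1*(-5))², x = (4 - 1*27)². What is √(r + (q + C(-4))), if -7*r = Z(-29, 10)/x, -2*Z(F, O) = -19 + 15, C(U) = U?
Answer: 5*I*√535010/161 ≈ 22.716*I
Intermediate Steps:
Z(F, O) = 2 (Z(F, O) = -(-19 + 15)/2 = -½*(-4) = 2)
x = 529 (x = (4 - 27)² = (-23)² = 529)
r = -2/3703 (r = -2/(7*529) = -⅐*2/529 = -2/3703 ≈ -0.00054010)
q = -512 (q = -8*(-13 - 1*(-5))² = -8*(-13 + 5)² = -8*(-8)² = -8*64 = -512)
√(r + (q + C(-4))) = √(-2/3703 + (-512 - 4)) = √(-2/3703 - 516) = √(-1910750/3703) = 5*I*√535010/161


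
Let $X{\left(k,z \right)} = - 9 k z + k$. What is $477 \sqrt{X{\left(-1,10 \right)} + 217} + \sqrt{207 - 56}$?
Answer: $\sqrt{151} + 1431 \sqrt{34} \approx 8356.4$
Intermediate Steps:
$X{\left(k,z \right)} = k - 9 k z$ ($X{\left(k,z \right)} = - 9 k z + k = k - 9 k z$)
$477 \sqrt{X{\left(-1,10 \right)} + 217} + \sqrt{207 - 56} = 477 \sqrt{- (1 - 90) + 217} + \sqrt{207 - 56} = 477 \sqrt{- (1 - 90) + 217} + \sqrt{151} = 477 \sqrt{\left(-1\right) \left(-89\right) + 217} + \sqrt{151} = 477 \sqrt{89 + 217} + \sqrt{151} = 477 \sqrt{306} + \sqrt{151} = 477 \cdot 3 \sqrt{34} + \sqrt{151} = 1431 \sqrt{34} + \sqrt{151} = \sqrt{151} + 1431 \sqrt{34}$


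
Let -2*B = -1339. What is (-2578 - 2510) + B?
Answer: -8837/2 ≈ -4418.5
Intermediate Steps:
B = 1339/2 (B = -½*(-1339) = 1339/2 ≈ 669.50)
(-2578 - 2510) + B = (-2578 - 2510) + 1339/2 = -5088 + 1339/2 = -8837/2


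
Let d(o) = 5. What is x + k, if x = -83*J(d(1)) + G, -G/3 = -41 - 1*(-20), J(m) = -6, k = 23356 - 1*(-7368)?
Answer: 31285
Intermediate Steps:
k = 30724 (k = 23356 + 7368 = 30724)
G = 63 (G = -3*(-41 - 1*(-20)) = -3*(-41 + 20) = -3*(-21) = 63)
x = 561 (x = -83*(-6) + 63 = 498 + 63 = 561)
x + k = 561 + 30724 = 31285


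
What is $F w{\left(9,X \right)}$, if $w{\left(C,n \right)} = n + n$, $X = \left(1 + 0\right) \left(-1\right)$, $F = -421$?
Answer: $842$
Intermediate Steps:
$X = -1$ ($X = 1 \left(-1\right) = -1$)
$w{\left(C,n \right)} = 2 n$
$F w{\left(9,X \right)} = - 421 \cdot 2 \left(-1\right) = \left(-421\right) \left(-2\right) = 842$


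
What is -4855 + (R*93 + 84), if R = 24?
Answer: -2539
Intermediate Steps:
-4855 + (R*93 + 84) = -4855 + (24*93 + 84) = -4855 + (2232 + 84) = -4855 + 2316 = -2539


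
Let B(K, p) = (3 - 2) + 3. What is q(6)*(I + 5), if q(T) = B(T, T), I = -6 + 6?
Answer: 20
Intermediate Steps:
B(K, p) = 4 (B(K, p) = 1 + 3 = 4)
I = 0
q(T) = 4
q(6)*(I + 5) = 4*(0 + 5) = 4*5 = 20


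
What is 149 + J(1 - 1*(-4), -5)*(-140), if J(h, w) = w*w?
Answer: -3351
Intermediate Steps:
J(h, w) = w²
149 + J(1 - 1*(-4), -5)*(-140) = 149 + (-5)²*(-140) = 149 + 25*(-140) = 149 - 3500 = -3351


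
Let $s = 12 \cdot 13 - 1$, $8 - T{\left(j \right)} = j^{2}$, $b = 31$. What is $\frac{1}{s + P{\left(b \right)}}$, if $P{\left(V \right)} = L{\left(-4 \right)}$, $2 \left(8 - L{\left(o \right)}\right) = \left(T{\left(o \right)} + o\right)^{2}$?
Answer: $\frac{1}{91} \approx 0.010989$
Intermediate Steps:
$T{\left(j \right)} = 8 - j^{2}$
$s = 155$ ($s = 156 - 1 = 155$)
$L{\left(o \right)} = 8 - \frac{\left(8 + o - o^{2}\right)^{2}}{2}$ ($L{\left(o \right)} = 8 - \frac{\left(\left(8 - o^{2}\right) + o\right)^{2}}{2} = 8 - \frac{\left(8 + o - o^{2}\right)^{2}}{2}$)
$P{\left(V \right)} = -64$ ($P{\left(V \right)} = 8 - \frac{\left(8 - 4 - \left(-4\right)^{2}\right)^{2}}{2} = 8 - \frac{\left(8 - 4 - 16\right)^{2}}{2} = 8 - \frac{\left(-12\right)^{2}}{2} = 8 - 72 = -64$)
$\frac{1}{s + P{\left(b \right)}} = \frac{1}{155 - 64} = \frac{1}{91}$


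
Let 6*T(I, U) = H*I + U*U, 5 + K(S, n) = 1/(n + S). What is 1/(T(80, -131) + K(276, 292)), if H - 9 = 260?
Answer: 1704/10976887 ≈ 0.00015524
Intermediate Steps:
H = 269 (H = 9 + 260 = 269)
K(S, n) = -5 + 1/(S + n) (K(S, n) = -5 + 1/(n + S) = -5 + 1/(S + n))
T(I, U) = U**2/6 + 269*I/6 (T(I, U) = (269*I + U*U)/6 = (269*I + U**2)/6 = (U**2 + 269*I)/6 = U**2/6 + 269*I/6)
1/(T(80, -131) + K(276, 292)) = 1/(((1/6)*(-131)**2 + (269/6)*80) + (1 - 5*276 - 5*292)/(276 + 292)) = 1/(((1/6)*17161 + 10760/3) + (1 - 1380 - 1460)/568) = 1/((17161/6 + 10760/3) + (1/568)*(-2839)) = 1/(38681/6 - 2839/568) = 1/(10976887/1704) = 1704/10976887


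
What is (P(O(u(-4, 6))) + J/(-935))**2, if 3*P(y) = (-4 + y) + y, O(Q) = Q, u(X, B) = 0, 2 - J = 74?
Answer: 12418576/7868025 ≈ 1.5784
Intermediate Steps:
J = -72 (J = 2 - 1*74 = 2 - 74 = -72)
P(y) = -4/3 + 2*y/3 (P(y) = ((-4 + y) + y)/3 = (-4 + 2*y)/3 = -4/3 + 2*y/3)
(P(O(u(-4, 6))) + J/(-935))**2 = ((-4/3 + (2/3)*0) - 72/(-935))**2 = ((-4/3 + 0) - 72*(-1/935))**2 = (-4/3 + 72/935)**2 = (-3524/2805)**2 = 12418576/7868025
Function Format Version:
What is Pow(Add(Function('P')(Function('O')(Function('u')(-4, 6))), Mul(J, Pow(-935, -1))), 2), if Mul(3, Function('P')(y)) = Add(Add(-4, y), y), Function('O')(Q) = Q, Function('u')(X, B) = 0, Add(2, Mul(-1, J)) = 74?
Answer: Rational(12418576, 7868025) ≈ 1.5784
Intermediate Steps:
J = -72 (J = Add(2, Mul(-1, 74)) = Add(2, -74) = -72)
Function('P')(y) = Add(Rational(-4, 3), Mul(Rational(2, 3), y)) (Function('P')(y) = Mul(Rational(1, 3), Add(Add(-4, y), y)) = Mul(Rational(1, 3), Add(-4, Mul(2, y))) = Add(Rational(-4, 3), Mul(Rational(2, 3), y)))
Pow(Add(Function('P')(Function('O')(Function('u')(-4, 6))), Mul(J, Pow(-935, -1))), 2) = Pow(Add(Add(Rational(-4, 3), Mul(Rational(2, 3), 0)), Mul(-72, Pow(-935, -1))), 2) = Pow(Add(Add(Rational(-4, 3), 0), Mul(-72, Rational(-1, 935))), 2) = Pow(Add(Rational(-4, 3), Rational(72, 935)), 2) = Pow(Rational(-3524, 2805), 2) = Rational(12418576, 7868025)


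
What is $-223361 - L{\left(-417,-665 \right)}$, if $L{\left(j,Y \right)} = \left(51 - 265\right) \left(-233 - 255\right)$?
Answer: $-327793$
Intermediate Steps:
$L{\left(j,Y \right)} = 104432$ ($L{\left(j,Y \right)} = \left(-214\right) \left(-488\right) = 104432$)
$-223361 - L{\left(-417,-665 \right)} = -223361 - 104432 = -327793$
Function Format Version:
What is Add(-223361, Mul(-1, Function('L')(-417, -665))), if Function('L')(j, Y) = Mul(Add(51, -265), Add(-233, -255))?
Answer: -327793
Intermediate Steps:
Function('L')(j, Y) = 104432 (Function('L')(j, Y) = Mul(-214, -488) = 104432)
Add(-223361, Mul(-1, Function('L')(-417, -665))) = Add(-223361, Mul(-1, 104432)) = Add(-223361, -104432) = -327793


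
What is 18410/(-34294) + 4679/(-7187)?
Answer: -146387148/123235489 ≈ -1.1879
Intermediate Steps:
18410/(-34294) + 4679/(-7187) = 18410*(-1/34294) + 4679*(-1/7187) = -9205/17147 - 4679/7187 = -146387148/123235489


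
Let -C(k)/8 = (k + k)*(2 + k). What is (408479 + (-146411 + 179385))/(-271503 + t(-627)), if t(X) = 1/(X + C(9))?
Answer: -976052583/600293134 ≈ -1.6260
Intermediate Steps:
C(k) = -16*k*(2 + k) (C(k) = -8*(k + k)*(2 + k) = -8*2*k*(2 + k) = -16*k*(2 + k))
t(X) = 1/(-1584 + X) (t(X) = 1/(X - 16*9*(2 + 9)) = 1/(X - 16*9*11) = 1/(X - 1584) = 1/(-1584 + X))
(408479 + (-146411 + 179385))/(-271503 + t(-627)) = (408479 + (-146411 + 179385))/(-271503 + 1/(-1584 - 627)) = (408479 + 32974)/(-271503 + 1/(-2211)) = 441453/(-271503 - 1/2211) = 441453/(-600293134/2211) = 441453*(-2211/600293134) = -976052583/600293134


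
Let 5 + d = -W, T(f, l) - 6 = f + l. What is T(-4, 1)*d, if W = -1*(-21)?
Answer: -78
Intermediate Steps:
T(f, l) = 6 + f + l (T(f, l) = 6 + (f + l) = 6 + f + l)
W = 21
d = -26 (d = -5 - 1*21 = -5 - 21 = -26)
T(-4, 1)*d = (6 - 4 + 1)*(-26) = 3*(-26) = -78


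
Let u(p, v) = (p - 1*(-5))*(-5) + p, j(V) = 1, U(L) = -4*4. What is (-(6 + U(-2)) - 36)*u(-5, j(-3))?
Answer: 130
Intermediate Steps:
U(L) = -16
u(p, v) = -25 - 4*p (u(p, v) = (p + 5)*(-5) + p = (5 + p)*(-5) + p = (-25 - 5*p) + p = -25 - 4*p)
(-(6 + U(-2)) - 36)*u(-5, j(-3)) = (-(6 - 16) - 36)*(-25 - 4*(-5)) = (-1*(-10) - 36)*(-25 + 20) = (10 - 36)*(-5) = -26*(-5) = 130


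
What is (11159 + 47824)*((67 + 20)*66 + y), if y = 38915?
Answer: 2634003831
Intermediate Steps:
(11159 + 47824)*((67 + 20)*66 + y) = (11159 + 47824)*((67 + 20)*66 + 38915) = 58983*(87*66 + 38915) = 58983*(5742 + 38915) = 58983*44657 = 2634003831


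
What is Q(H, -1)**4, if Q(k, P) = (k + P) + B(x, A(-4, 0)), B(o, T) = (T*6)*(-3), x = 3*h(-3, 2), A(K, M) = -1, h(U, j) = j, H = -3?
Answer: 38416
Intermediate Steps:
x = 6 (x = 3*2 = 6)
B(o, T) = -18*T (B(o, T) = (6*T)*(-3) = -18*T)
Q(k, P) = 18 + P + k (Q(k, P) = (k + P) - 18*(-1) = (P + k) + 18 = 18 + P + k)
Q(H, -1)**4 = (18 - 1 - 3)**4 = 14**4 = 38416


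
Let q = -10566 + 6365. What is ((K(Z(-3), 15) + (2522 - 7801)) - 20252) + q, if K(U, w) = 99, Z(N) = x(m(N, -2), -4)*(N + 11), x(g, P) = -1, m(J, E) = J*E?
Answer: -29633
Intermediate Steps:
m(J, E) = E*J
Z(N) = -11 - N (Z(N) = -(N + 11) = -(11 + N) = -11 - N)
q = -4201
((K(Z(-3), 15) + (2522 - 7801)) - 20252) + q = ((99 + (2522 - 7801)) - 20252) - 4201 = ((99 - 5279) - 20252) - 4201 = (-5180 - 20252) - 4201 = -25432 - 4201 = -29633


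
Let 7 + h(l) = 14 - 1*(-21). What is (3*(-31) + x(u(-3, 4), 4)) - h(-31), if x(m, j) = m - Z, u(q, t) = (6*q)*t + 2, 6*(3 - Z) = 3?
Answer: -387/2 ≈ -193.50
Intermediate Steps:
Z = 5/2 (Z = 3 - ⅙*3 = 3 - ½ = 5/2 ≈ 2.5000)
u(q, t) = 2 + 6*q*t (u(q, t) = 6*q*t + 2 = 2 + 6*q*t)
x(m, j) = -5/2 + m (x(m, j) = m - 1*5/2 = m - 5/2 = -5/2 + m)
h(l) = 28 (h(l) = -7 + (14 - 1*(-21)) = -7 + (14 + 21) = -7 + 35 = 28)
(3*(-31) + x(u(-3, 4), 4)) - h(-31) = (3*(-31) + (-5/2 + (2 + 6*(-3)*4))) - 1*28 = (-93 + (-5/2 + (2 - 72))) - 28 = (-93 + (-5/2 - 70)) - 28 = (-93 - 145/2) - 28 = -331/2 - 28 = -387/2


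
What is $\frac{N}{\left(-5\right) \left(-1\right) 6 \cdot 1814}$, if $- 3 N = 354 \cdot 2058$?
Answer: $- \frac{20237}{4535} \approx -4.4624$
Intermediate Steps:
$N = -242844$ ($N = - \frac{354 \cdot 2058}{3} = \left(- \frac{1}{3}\right) 728532 = -242844$)
$\frac{N}{\left(-5\right) \left(-1\right) 6 \cdot 1814} = - \frac{242844}{\left(-5\right) \left(-1\right) 6 \cdot 1814} = - \frac{242844}{5 \cdot 6 \cdot 1814} = - \frac{242844}{30 \cdot 1814} = - \frac{242844}{54420} = \left(-242844\right) \frac{1}{54420} = - \frac{20237}{4535}$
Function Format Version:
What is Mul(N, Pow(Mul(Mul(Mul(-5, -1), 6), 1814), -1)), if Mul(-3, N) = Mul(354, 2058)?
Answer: Rational(-20237, 4535) ≈ -4.4624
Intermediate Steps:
N = -242844 (N = Mul(Rational(-1, 3), Mul(354, 2058)) = Mul(Rational(-1, 3), 728532) = -242844)
Mul(N, Pow(Mul(Mul(Mul(-5, -1), 6), 1814), -1)) = Mul(-242844, Pow(Mul(Mul(Mul(-5, -1), 6), 1814), -1)) = Mul(-242844, Pow(Mul(Mul(5, 6), 1814), -1)) = Mul(-242844, Pow(Mul(30, 1814), -1)) = Mul(-242844, Pow(54420, -1)) = Mul(-242844, Rational(1, 54420)) = Rational(-20237, 4535)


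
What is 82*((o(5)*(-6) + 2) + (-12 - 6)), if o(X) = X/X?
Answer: -1804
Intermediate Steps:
o(X) = 1
82*((o(5)*(-6) + 2) + (-12 - 6)) = 82*((1*(-6) + 2) + (-12 - 6)) = 82*((-6 + 2) - 18) = 82*(-4 - 18) = 82*(-22) = -1804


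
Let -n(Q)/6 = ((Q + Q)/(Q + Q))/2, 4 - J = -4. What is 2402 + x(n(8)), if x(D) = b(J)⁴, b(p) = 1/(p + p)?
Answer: 157417473/65536 ≈ 2402.0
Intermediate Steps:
J = 8 (J = 4 - 1*(-4) = 4 + 4 = 8)
b(p) = 1/(2*p)
n(Q) = -3 (n(Q) = -6*(Q + Q)/(Q + Q)/2 = -6*(2*Q)/((2*Q))/2 = -6*(2*Q)*(1/(2*Q))/2 = -6/2 = -6*½ = -3)
x(D) = 1/65536 (x(D) = ((½)/8)⁴ = ((½)*(⅛))⁴ = (1/16)⁴ = 1/65536)
2402 + x(n(8)) = 2402 + 1/65536 = 157417473/65536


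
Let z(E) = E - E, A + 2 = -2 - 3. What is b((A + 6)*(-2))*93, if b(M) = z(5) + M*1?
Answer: 186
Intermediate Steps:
A = -7 (A = -2 + (-2 - 3) = -2 - 5 = -7)
z(E) = 0
b(M) = M (b(M) = 0 + M*1 = 0 + M = M)
b((A + 6)*(-2))*93 = ((-7 + 6)*(-2))*93 = -1*(-2)*93 = 2*93 = 186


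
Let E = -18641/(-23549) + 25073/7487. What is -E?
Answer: -730009244/176311363 ≈ -4.1405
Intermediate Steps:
E = 730009244/176311363 (E = -18641*(-1/23549) + 25073*(1/7487) = 18641/23549 + 25073/7487 = 730009244/176311363 ≈ 4.1405)
-E = -1*730009244/176311363 = -730009244/176311363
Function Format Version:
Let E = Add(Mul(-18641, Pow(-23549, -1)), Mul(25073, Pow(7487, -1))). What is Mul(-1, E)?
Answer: Rational(-730009244, 176311363) ≈ -4.1405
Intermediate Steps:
E = Rational(730009244, 176311363) (E = Add(Mul(-18641, Rational(-1, 23549)), Mul(25073, Rational(1, 7487))) = Add(Rational(18641, 23549), Rational(25073, 7487)) = Rational(730009244, 176311363) ≈ 4.1405)
Mul(-1, E) = Mul(-1, Rational(730009244, 176311363)) = Rational(-730009244, 176311363)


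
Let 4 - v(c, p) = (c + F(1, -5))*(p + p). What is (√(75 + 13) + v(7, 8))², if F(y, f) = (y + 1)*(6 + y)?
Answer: 110312 - 1328*√22 ≈ 1.0408e+5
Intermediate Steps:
F(y, f) = (1 + y)*(6 + y)
v(c, p) = 4 - 2*p*(14 + c) (v(c, p) = 4 - (c + (6 + 1² + 7*1))*(p + p) = 4 - (c + (6 + 1 + 7))*2*p = 4 - (c + 14)*2*p = 4 - (14 + c)*2*p = 4 - 2*p*(14 + c))
(√(75 + 13) + v(7, 8))² = (√(75 + 13) + (4 - 28*8 - 2*7*8))² = (√88 + (4 - 224 - 112))² = (2*√22 - 332)² = (-332 + 2*√22)²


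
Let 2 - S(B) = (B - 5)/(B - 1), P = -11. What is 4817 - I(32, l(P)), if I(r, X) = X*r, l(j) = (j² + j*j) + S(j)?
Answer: -8845/3 ≈ -2948.3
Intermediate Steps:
S(B) = 2 - (-5 + B)/(-1 + B) (S(B) = 2 - (B - 5)/(B - 1) = 2 - (-5 + B)/(-1 + B))
l(j) = 2*j² + (3 + j)/(-1 + j) (l(j) = (j² + j*j) + (3 + j)/(-1 + j) = (j² + j²) + (3 + j)/(-1 + j) = 2*j² + (3 + j)/(-1 + j))
4817 - I(32, l(P)) = 4817 - (3 - 11 + 2*(-11)²*(-1 - 11))/(-1 - 11)*32 = 4817 - (3 - 11 + 2*121*(-12))/(-12)*32 = 4817 - (-(3 - 11 - 2904)/12)*32 = 4817 - (-1/12*(-2912))*32 = 4817 - 728*32/3 = 4817 - 1*23296/3 = 4817 - 23296/3 = -8845/3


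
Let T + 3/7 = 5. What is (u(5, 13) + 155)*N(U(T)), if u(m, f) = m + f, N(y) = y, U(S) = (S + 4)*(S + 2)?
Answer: 477480/49 ≈ 9744.5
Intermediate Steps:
T = 32/7 (T = -3/7 + 5 = 32/7 ≈ 4.5714)
U(S) = (2 + S)*(4 + S) (U(S) = (4 + S)*(2 + S) = (2 + S)*(4 + S))
u(m, f) = f + m
(u(5, 13) + 155)*N(U(T)) = ((13 + 5) + 155)*(8 + (32/7)² + 6*(32/7)) = (18 + 155)*(8 + 1024/49 + 192/7) = 173*(2760/49) = 477480/49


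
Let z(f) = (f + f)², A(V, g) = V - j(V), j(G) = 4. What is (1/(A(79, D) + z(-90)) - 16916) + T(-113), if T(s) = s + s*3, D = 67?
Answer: -564025799/32475 ≈ -17368.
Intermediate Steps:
A(V, g) = -4 + V (A(V, g) = V - 1*4 = V - 4 = -4 + V)
z(f) = 4*f² (z(f) = (2*f)² = 4*f²)
T(s) = 4*s (T(s) = s + 3*s = 4*s)
(1/(A(79, D) + z(-90)) - 16916) + T(-113) = (1/((-4 + 79) + 4*(-90)²) - 16916) + 4*(-113) = (1/(75 + 4*8100) - 16916) - 452 = (1/(75 + 32400) - 16916) - 452 = (1/32475 - 16916) - 452 = -549347099/32475 - 452 = -564025799/32475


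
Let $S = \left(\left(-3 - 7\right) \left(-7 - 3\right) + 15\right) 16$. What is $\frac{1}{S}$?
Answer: $\frac{1}{1840} \approx 0.00054348$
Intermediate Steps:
$S = 1840$ ($S = \left(\left(-10\right) \left(-10\right) + 15\right) 16 = \left(100 + 15\right) 16 = 115 \cdot 16 = 1840$)
$\frac{1}{S} = \frac{1}{1840}$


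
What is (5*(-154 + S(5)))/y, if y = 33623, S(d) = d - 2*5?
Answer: -795/33623 ≈ -0.023645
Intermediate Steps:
S(d) = -10 + d (S(d) = d - 10 = -10 + d)
(5*(-154 + S(5)))/y = (5*(-154 + (-10 + 5)))/33623 = (5*(-154 - 5))*(1/33623) = (5*(-159))*(1/33623) = -795*1/33623 = -795/33623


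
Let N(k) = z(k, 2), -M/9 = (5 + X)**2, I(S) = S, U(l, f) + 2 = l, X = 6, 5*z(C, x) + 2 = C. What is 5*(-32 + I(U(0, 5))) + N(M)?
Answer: -1941/5 ≈ -388.20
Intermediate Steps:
z(C, x) = -2/5 + C/5
U(l, f) = -2 + l
M = -1089 (M = -9*(5 + 6)**2 = -9*11**2 = -9*121 = -1089)
N(k) = -2/5 + k/5
5*(-32 + I(U(0, 5))) + N(M) = 5*(-32 + (-2 + 0)) + (-2/5 + (1/5)*(-1089)) = 5*(-32 - 2) + (-2/5 - 1089/5) = 5*(-34) - 1091/5 = -170 - 1091/5 = -1941/5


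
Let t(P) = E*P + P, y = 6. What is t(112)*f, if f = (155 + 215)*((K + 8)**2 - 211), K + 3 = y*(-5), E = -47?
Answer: -789183360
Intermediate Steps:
K = -33 (K = -3 + 6*(-5) = -3 - 30 = -33)
t(P) = -46*P (t(P) = -47*P + P = -46*P)
f = 153180 (f = (155 + 215)*((-33 + 8)**2 - 211) = 370*((-25)**2 - 211) = 370*(625 - 211) = 370*414 = 153180)
t(112)*f = -46*112*153180 = -5152*153180 = -789183360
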